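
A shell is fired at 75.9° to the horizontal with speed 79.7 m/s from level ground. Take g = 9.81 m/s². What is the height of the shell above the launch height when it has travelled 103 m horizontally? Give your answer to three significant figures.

272 m

v_x = 79.7 cos 75.9° = 19.42 m/s, v_y0 = 79.7 sin 75.9° = 77.30 m/s.
Time to reach x = 103 m: t = x / v_x = 103 / 19.42 = 5.304 s.
y = v_y0 t − ½ g t² = 77.30×5.304 − 4.905×5.304² = 272 m.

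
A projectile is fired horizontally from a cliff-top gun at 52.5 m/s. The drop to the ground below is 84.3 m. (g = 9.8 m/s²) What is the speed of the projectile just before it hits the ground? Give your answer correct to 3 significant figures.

Fall time: t = √(2 × 84.3 / 9.8) = 4.148 s.
At impact: v_x = 52.5 m/s (unchanged), v_y = g t = 9.8 × 4.148 = 40.65 m/s.
Speed = √(v_x² + v_y²) = √(2756 + 1652) = 66.4 m/s.

66.4 m/s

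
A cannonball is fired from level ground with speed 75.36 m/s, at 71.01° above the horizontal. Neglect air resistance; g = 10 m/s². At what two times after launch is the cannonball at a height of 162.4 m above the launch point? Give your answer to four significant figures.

2.848 s and 11.40 s

v_y0 = 75.36 sin 71.01° = 71.259 m/s.
Set y = v_y0 t − ½ g t² = 162.4: 5.000 t² − 71.259 t + 162.4 = 0.
t = [71.259 ± √(5077.8 − 3248.0)] / 10 = (71.259 ± 42.776) / 10, giving t = 2.848 s or t = 11.40 s.
So the cannonball is at 162.4 m at t = 2.848 s (rising) and t = 11.40 s (falling).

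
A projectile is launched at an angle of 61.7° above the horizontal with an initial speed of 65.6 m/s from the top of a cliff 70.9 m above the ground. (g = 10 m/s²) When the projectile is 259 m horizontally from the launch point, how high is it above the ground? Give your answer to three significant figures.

205 m

v_x = 65.6 cos 61.7° = 31.10 m/s, v_y0 = 65.6 sin 61.7° = 57.76 m/s.
Time to reach x = 259 m: t = x / v_x = 259 / 31.10 = 8.328 s.
y = 70.9 + v_y0 t − ½ g t² = 70.9 + 57.76×8.328 − 5.000×8.328² = 205 m.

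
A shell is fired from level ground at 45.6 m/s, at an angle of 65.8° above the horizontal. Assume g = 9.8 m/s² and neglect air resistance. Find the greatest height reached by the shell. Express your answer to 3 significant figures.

88.3 m

Vertical component of launch velocity: v_y = 45.6 sin 65.8° = 41.59 m/s.
At the highest point the vertical velocity is zero, so v_y² = 2 g h_max.
h_max = (41.59)² / (2 × 9.8) = 1730 / 19.60 = 88.3 m.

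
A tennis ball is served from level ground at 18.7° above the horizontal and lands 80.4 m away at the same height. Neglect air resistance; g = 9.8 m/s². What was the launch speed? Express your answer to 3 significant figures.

36.0 m/s

On level ground, R = v₀² sin(2θ) / g, so v₀ = √(R g / sin 2θ).
sin(2 × 18.7°) = 0.6074.
v₀ = √(80.4 × 9.8 / 0.6074) = √1297 = 36.0 m/s.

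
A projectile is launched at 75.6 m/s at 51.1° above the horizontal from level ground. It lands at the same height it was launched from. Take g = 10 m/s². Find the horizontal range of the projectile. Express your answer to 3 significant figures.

Components: v_x = 75.6 cos 51.1° = 47.47 m/s, v_y = 75.6 sin 51.1° = 58.84 m/s.
Time of flight (same landing height): t = 2 v_y / g = 2 × 58.84 / 10 = 11.77 s.
Range: R = v_x · t = 47.47 × 11.77 = 559 m.

559 m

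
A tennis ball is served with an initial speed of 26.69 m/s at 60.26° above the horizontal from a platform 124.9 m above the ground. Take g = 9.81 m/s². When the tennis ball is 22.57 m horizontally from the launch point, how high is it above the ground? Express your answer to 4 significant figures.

150.2 m

v_x = 26.69 cos 60.26° = 13.240 m/s, v_y0 = 26.69 sin 60.26° = 23.175 m/s.
Time to reach x = 22.57 m: t = x / v_x = 22.57 / 13.240 = 1.7047 s.
y = 124.9 + v_y0 t − ½ g t² = 124.9 + 23.175×1.7047 − 4.905×1.7047² = 150.2 m.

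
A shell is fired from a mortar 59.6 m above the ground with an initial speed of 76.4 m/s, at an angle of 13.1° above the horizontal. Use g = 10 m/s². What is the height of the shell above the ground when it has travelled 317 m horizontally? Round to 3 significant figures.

v_x = 76.4 cos 13.1° = 74.41 m/s, v_y0 = 76.4 sin 13.1° = 17.32 m/s.
Time to reach x = 317 m: t = x / v_x = 317 / 74.41 = 4.260 s.
y = 59.6 + v_y0 t − ½ g t² = 59.6 + 17.32×4.260 − 5.000×4.260² = 42.6 m.

42.6 m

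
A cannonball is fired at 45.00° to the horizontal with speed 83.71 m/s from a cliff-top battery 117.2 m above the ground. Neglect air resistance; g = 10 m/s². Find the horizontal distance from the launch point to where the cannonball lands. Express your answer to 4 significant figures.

803.0 m

Components: v_x = 83.71 cos 45.00° = 59.192 m/s, v_y = 83.71 sin 45.00° = 59.192 m/s.
Vertical: 0 = 117.2 + 59.192 t − ½(10) t² ⇒ 5.000 t² − 59.192 t − 117.2 = 0.
t = [59.192 + √(3503.7 + 2344.0)] / 10.00 = 13.566 s.
Horizontal: R = v_x · t = 59.192 × 13.566 = 803.0 m.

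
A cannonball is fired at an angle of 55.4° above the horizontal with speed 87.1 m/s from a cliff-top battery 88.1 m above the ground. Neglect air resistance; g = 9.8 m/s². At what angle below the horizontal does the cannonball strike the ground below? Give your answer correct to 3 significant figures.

v_x = 87.1 cos 55.4° = 49.46 m/s.
At impact |v_y| = √(v_y0² + 2 g h) = √(71.70² + 2×9.8×88.1) = 82.87 m/s.
Angle below horizontal = arctan(|v_y| / v_x) = arctan(82.87 / 49.46) = 59.2°.

59.2°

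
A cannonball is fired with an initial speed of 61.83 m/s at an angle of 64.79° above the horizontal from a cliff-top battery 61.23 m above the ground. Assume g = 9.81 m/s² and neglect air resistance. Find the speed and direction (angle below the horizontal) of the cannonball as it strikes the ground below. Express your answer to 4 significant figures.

70.88 m/s at 68.19° below the horizontal

v_x = 61.83 cos 64.79° = 26.336 m/s (constant).
|v_y| at impact = √((55.941)² + 2×9.81×61.23) = 65.808 m/s.
Speed = √(26.336² + 65.808²) = 70.88 m/s; angle = arctan(65.808/26.336) = 68.19° below horizontal.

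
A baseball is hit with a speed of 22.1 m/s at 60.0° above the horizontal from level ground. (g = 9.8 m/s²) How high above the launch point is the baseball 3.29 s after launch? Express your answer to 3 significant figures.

v_y0 = 22.1 sin 60.0° = 19.14 m/s.
y(t) = v_y0 t − ½ g t² = 19.14×3.29 − 4.900×3.29² = 9.93 m.

9.93 m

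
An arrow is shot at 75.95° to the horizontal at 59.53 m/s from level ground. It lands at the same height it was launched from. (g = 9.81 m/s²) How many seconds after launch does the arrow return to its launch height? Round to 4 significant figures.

Vertical component: v_y = 59.53 sin 75.95° = 57.749 m/s.
For a projectile landing at launch height, time of flight is t = 2 v_y / g = 2 × 57.749 / 9.81 = 11.77 s.

11.77 s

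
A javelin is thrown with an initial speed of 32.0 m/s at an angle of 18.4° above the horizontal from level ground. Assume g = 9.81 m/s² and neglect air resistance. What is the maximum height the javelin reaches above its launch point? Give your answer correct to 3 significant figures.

5.20 m

Vertical component of launch velocity: v_y = 32.0 sin 18.4° = 10.10 m/s.
At the highest point the vertical velocity is zero, so v_y² = 2 g h_max.
h_max = (10.10)² / (2 × 9.81) = 102.0 / 19.62 = 5.20 m.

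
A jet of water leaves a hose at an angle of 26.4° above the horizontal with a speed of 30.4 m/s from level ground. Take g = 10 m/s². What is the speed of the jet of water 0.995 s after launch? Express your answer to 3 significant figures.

v_x = 30.4 cos 26.4° = 27.23 m/s (constant).
v_y(t) = 30.4 sin 26.4° − g t = 13.52 − 10 × 0.995 = 3.570 m/s.
Speed = √(v_x² + v_y²) = √(741.5 + 12.74) = 27.5 m/s.

27.5 m/s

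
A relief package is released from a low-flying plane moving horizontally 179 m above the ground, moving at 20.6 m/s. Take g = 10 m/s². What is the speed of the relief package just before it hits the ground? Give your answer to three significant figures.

Fall time: t = √(2 × 179 / 10) = 5.983 s.
At impact: v_x = 20.6 m/s (unchanged), v_y = g t = 10 × 5.983 = 59.83 m/s.
Speed = √(v_x² + v_y²) = √(424.4 + 3580) = 63.3 m/s.

63.3 m/s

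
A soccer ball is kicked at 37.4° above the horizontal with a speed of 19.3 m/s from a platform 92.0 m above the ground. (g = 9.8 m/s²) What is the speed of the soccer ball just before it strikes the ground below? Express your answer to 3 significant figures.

46.6 m/s

v_x = 19.3 cos 37.4° = 15.33 m/s is unchanged throughout.
For the vertical component, v_y² = v_y0² + 2 g h = (11.72)² + 2×9.8×92.0 = 1941, so |v_y| = 44.06 m/s.
Impact speed = √(v_x² + v_y²) = √(235.0 + 1941) = 46.6 m/s.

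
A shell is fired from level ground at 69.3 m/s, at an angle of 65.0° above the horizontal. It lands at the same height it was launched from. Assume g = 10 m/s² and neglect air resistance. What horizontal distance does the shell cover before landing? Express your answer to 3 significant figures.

For level ground, R = v₀² sin(2θ) / g.
sin(2 × 65.0°) = sin 130.0° = 0.7660.
R = (69.3)² × 0.7660 / 10 = 368 m.

368 m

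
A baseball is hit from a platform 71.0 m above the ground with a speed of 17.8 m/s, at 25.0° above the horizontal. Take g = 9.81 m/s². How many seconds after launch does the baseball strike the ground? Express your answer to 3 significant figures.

Vertical component: v_y = 17.8 sin 25.0° = 7.523 m/s.
Taking up as positive with launch at y = 71.0 m, landing at y = 0: 0 = 71.0 + 7.523 t − ½(9.81) t².
Solving 4.905 t² − 7.523 t − 71.0 = 0 gives t = [7.523 + √(7.523² + 4·4.905·71.0)] / 9.810 = 4.65 s.

4.65 s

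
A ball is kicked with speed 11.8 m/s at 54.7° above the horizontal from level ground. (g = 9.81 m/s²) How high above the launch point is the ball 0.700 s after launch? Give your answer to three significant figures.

4.34 m

v_y0 = 11.8 sin 54.7° = 9.630 m/s.
y(t) = v_y0 t − ½ g t² = 9.630×0.700 − 4.905×0.700² = 4.34 m.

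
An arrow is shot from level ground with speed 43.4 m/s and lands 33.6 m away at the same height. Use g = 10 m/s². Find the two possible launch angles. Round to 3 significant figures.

5.14° and 84.9°

Level-ground range: R = v₀² sin(2θ)/g ⇒ sin 2θ = R g / v₀² = 33.6×10/43.4² = 0.1784.
2θ = arcsin(0.1784) = 10.28° or 180° − 10.28° = 169.72°.
So θ = 5.14° or θ = 84.9°.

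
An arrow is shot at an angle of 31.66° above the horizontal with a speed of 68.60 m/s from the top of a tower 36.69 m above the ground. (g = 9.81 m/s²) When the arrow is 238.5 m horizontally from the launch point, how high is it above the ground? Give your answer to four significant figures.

101.9 m

v_x = 68.60 cos 31.66° = 58.391 m/s, v_y0 = 68.60 sin 31.66° = 36.007 m/s.
Time to reach x = 238.5 m: t = x / v_x = 238.5 / 58.391 = 4.0845 s.
y = 36.69 + v_y0 t − ½ g t² = 36.69 + 36.007×4.0845 − 4.905×4.0845² = 101.9 m.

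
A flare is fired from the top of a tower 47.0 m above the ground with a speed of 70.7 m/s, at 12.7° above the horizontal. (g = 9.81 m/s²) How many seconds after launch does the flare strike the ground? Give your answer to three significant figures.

Vertical component: v_y = 70.7 sin 12.7° = 15.54 m/s.
Taking up as positive with launch at y = 47.0 m, landing at y = 0: 0 = 47.0 + 15.54 t − ½(9.81) t².
Solving 4.905 t² − 15.54 t − 47.0 = 0 gives t = [15.54 + √(15.54² + 4·4.905·47.0)] / 9.810 = 5.06 s.

5.06 s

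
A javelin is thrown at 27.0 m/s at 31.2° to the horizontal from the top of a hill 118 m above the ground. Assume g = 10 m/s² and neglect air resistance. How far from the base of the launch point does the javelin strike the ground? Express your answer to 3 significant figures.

149 m

Components: v_x = 27.0 cos 31.2° = 23.09 m/s, v_y = 27.0 sin 31.2° = 13.99 m/s.
Vertical: 0 = 118 + 13.99 t − ½(10) t² ⇒ 5.000 t² − 13.99 t − 118 = 0.
t = [13.99 + √(195.7 + 2360)] / 10.00 = 6.454 s.
Horizontal: R = v_x · t = 23.09 × 6.454 = 149 m.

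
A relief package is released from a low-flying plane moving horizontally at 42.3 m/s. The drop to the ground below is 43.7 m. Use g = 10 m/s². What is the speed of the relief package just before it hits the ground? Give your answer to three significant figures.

Fall time: t = √(2 × 43.7 / 10) = 2.956 s.
At impact: v_x = 42.3 m/s (unchanged), v_y = g t = 10 × 2.956 = 29.56 m/s.
Speed = √(v_x² + v_y²) = √(1789 + 873.8) = 51.6 m/s.

51.6 m/s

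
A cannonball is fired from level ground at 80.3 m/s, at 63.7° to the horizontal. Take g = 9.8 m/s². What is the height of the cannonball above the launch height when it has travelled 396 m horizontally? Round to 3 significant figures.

194 m

v_x = 80.3 cos 63.7° = 35.58 m/s, v_y0 = 80.3 sin 63.7° = 71.99 m/s.
Time to reach x = 396 m: t = x / v_x = 396 / 35.58 = 11.13 s.
y = v_y0 t − ½ g t² = 71.99×11.13 − 4.900×11.13² = 194 m.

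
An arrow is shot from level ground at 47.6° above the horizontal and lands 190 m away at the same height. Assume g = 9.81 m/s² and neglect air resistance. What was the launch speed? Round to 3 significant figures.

43.3 m/s

On level ground, R = v₀² sin(2θ) / g, so v₀ = √(R g / sin 2θ).
sin(2 × 47.6°) = 0.9959.
v₀ = √(190 × 9.81 / 0.9959) = √1872 = 43.3 m/s.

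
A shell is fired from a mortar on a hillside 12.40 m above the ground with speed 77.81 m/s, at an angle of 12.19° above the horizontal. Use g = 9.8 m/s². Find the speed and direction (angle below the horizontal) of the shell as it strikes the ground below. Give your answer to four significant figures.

79.36 m/s at 16.58° below the horizontal

v_x = 77.81 cos 12.19° = 76.056 m/s (constant).
|v_y| at impact = √((16.430)² + 2×9.8×12.40) = 22.649 m/s.
Speed = √(76.056² + 22.649²) = 79.36 m/s; angle = arctan(22.649/76.056) = 16.58° below horizontal.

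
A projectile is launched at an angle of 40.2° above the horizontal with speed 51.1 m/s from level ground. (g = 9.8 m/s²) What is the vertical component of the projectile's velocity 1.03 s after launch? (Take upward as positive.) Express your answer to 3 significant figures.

22.9 m/s

Initial vertical component: v_y0 = 51.1 sin 40.2° = 32.98 m/s.
v_y(t) = v_y0 − g t = 32.98 − 9.8 × 1.03 = 22.9 m/s.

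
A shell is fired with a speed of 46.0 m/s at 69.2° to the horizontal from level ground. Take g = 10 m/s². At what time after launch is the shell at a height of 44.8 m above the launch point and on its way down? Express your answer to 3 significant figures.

v_y0 = 46.0 sin 69.2° = 43.00 m/s.
Set y = v_y0 t − ½ g t² = 44.8: 5.000 t² − 43.00 t + 44.8 = 0.
t = [43.00 ± √(1849 − 896.0)] / 10 = (43.00 ± 30.87) / 10, giving t = 1.21 s or t = 7.39 s.
On the way down corresponds to the larger root: t = 7.39 s.

7.39 s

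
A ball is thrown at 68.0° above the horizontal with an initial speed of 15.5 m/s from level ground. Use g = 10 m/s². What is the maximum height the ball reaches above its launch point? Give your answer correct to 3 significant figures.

Vertical component of launch velocity: v_y = 15.5 sin 68.0° = 14.37 m/s.
At the highest point the vertical velocity is zero, so v_y² = 2 g h_max.
h_max = (14.37)² / (2 × 10) = 206.5 / 20.00 = 10.3 m.

10.3 m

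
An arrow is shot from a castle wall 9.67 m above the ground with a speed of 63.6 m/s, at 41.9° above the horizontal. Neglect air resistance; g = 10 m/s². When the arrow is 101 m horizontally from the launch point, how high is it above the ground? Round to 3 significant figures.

v_x = 63.6 cos 41.9° = 47.34 m/s, v_y0 = 63.6 sin 41.9° = 42.47 m/s.
Time to reach x = 101 m: t = x / v_x = 101 / 47.34 = 2.134 s.
y = 9.67 + v_y0 t − ½ g t² = 9.67 + 42.47×2.134 − 5.000×2.134² = 77.5 m.

77.5 m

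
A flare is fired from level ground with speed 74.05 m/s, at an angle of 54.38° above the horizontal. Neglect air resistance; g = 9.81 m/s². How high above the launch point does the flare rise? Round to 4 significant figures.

184.7 m

Vertical component of launch velocity: v_y = 74.05 sin 54.38° = 60.195 m/s.
At the highest point the vertical velocity is zero, so v_y² = 2 g h_max.
h_max = (60.195)² / (2 × 9.81) = 3623.4 / 19.62 = 184.7 m.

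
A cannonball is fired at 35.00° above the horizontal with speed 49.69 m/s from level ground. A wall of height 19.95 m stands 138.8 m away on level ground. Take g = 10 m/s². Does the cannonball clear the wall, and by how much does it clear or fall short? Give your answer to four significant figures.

v_x = 49.69 cos 35.00° = 40.704 m/s; v_y0 = 49.69 sin 35.00° = 28.501 m/s.
Time to reach the wall: t = 138.8 / 40.704 = 3.4100 s.
Height at that point: y = 28.501×3.4100 − 5.000×3.4100² = 39.048 m.
That is 39.048 − 19.95 = 19.10 m above the top of the wall, so the cannonball clears it.

Yes — it clears the wall by 19.10 m.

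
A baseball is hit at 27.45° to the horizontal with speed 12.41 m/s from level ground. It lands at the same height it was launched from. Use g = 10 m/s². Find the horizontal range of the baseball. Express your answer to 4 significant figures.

12.60 m

For level ground, R = v₀² sin(2θ) / g.
sin(2 × 27.45°) = sin 54.900° = 0.8181.
R = (12.41)² × 0.8181 / 10 = 12.60 m.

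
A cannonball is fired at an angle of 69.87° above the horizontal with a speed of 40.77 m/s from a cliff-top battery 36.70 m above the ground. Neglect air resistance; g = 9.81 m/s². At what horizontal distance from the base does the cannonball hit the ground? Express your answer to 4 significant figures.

121.6 m

Components: v_x = 40.77 cos 69.87° = 14.031 m/s, v_y = 40.77 sin 69.87° = 38.280 m/s.
Vertical: 0 = 36.70 + 38.280 t − ½(9.81) t² ⇒ 4.905 t² − 38.280 t − 36.70 = 0.
t = [38.280 + √(1465.4 + 720.05)] / 9.810 = 8.6676 s.
Horizontal: R = v_x · t = 14.031 × 8.6676 = 121.6 m.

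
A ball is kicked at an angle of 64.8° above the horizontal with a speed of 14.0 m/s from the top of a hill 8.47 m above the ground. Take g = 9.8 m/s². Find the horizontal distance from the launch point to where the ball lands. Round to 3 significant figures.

Components: v_x = 14.0 cos 64.8° = 5.961 m/s, v_y = 14.0 sin 64.8° = 12.67 m/s.
Vertical: 0 = 8.47 + 12.67 t − ½(9.8) t² ⇒ 4.900 t² − 12.67 t − 8.47 = 0.
t = [12.67 + √(160.5 + 166.0)] / 9.800 = 3.137 s.
Horizontal: R = v_x · t = 5.961 × 3.137 = 18.7 m.

18.7 m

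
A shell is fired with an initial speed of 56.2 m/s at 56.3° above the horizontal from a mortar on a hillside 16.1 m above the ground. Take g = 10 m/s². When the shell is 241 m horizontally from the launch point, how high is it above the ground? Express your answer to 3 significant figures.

78.8 m

v_x = 56.2 cos 56.3° = 31.18 m/s, v_y0 = 56.2 sin 56.3° = 46.76 m/s.
Time to reach x = 241 m: t = x / v_x = 241 / 31.18 = 7.729 s.
y = 16.1 + v_y0 t − ½ g t² = 16.1 + 46.76×7.729 − 5.000×7.729² = 78.8 m.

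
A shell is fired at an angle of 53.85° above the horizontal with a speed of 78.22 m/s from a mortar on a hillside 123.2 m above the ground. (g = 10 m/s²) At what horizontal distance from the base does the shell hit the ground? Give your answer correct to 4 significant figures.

Components: v_x = 78.22 cos 53.85° = 46.142 m/s, v_y = 78.22 sin 53.85° = 63.161 m/s.
Vertical: 0 = 123.2 + 63.161 t − ½(10) t² ⇒ 5.000 t² − 63.161 t − 123.2 = 0.
t = [63.161 + √(3989.3 + 2464.0)] / 10.00 = 14.349 s.
Horizontal: R = v_x · t = 46.142 × 14.349 = 662.1 m.

662.1 m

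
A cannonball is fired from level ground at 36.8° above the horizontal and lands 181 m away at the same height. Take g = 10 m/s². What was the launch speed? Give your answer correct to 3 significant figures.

On level ground, R = v₀² sin(2θ) / g, so v₀ = √(R g / sin 2θ).
sin(2 × 36.8°) = 0.9593.
v₀ = √(181 × 10 / 0.9593) = √1887 = 43.4 m/s.

43.4 m/s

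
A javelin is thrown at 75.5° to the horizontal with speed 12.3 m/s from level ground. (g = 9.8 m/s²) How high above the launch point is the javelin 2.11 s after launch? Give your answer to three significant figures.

3.31 m

v_y0 = 12.3 sin 75.5° = 11.91 m/s.
y(t) = v_y0 t − ½ g t² = 11.91×2.11 − 4.900×2.11² = 3.31 m.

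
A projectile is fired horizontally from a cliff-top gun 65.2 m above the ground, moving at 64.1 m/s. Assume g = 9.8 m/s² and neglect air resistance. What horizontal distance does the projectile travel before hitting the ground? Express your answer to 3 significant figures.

Initial vertical velocity is zero, so the fall time comes from h = ½ g t²: t = √(2 × 65.2 / 9.8) = 3.648 s.
Horizontal motion is uniform at 64.1 m/s, so x = 64.1 × 3.648 = 234 m.

234 m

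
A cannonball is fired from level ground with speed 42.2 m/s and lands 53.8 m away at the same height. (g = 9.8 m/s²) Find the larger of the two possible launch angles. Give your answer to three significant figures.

Level-ground range: R = v₀² sin(2θ)/g ⇒ sin 2θ = R g / v₀² = 53.8×9.8/42.2² = 0.2961.
2θ = arcsin(0.2961) = 17.22° or 180° − 17.22° = 162.78°.
So θ = 8.61° or θ = 81.4°.

81.4°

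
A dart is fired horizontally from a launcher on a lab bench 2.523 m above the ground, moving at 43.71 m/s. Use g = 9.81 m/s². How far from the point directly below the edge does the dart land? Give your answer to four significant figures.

Initial vertical velocity is zero, so the fall time comes from h = ½ g t²: t = √(2 × 2.523 / 9.81) = 0.71720 s.
Horizontal motion is uniform at 43.71 m/s, so x = 43.71 × 0.71720 = 31.35 m.

31.35 m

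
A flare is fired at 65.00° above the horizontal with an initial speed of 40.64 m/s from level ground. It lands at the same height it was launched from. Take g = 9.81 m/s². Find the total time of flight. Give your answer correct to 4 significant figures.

Vertical component: v_y = 40.64 sin 65.00° = 36.832 m/s.
For a projectile landing at launch height, time of flight is t = 2 v_y / g = 2 × 36.832 / 9.81 = 7.509 s.

7.509 s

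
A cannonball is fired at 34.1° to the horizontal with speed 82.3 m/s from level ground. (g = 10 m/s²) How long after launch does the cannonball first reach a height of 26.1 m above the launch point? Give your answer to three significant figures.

0.605 s

v_y0 = 82.3 sin 34.1° = 46.14 m/s.
Set y = v_y0 t − ½ g t² = 26.1: 5.000 t² − 46.14 t + 26.1 = 0.
t = [46.14 ± √(2129 − 522.0)] / 10 = (46.14 ± 40.09) / 10, giving t = 0.605 s or t = 8.62 s.
The cannonball is on the way up at the first time, so t = 0.605 s.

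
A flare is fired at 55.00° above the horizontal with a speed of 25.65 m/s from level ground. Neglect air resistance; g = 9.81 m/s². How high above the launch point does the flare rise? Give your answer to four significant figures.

Vertical component of launch velocity: v_y = 25.65 sin 55.00° = 21.011 m/s.
At the highest point the vertical velocity is zero, so v_y² = 2 g h_max.
h_max = (21.011)² / (2 × 9.81) = 441.46 / 19.62 = 22.50 m.

22.50 m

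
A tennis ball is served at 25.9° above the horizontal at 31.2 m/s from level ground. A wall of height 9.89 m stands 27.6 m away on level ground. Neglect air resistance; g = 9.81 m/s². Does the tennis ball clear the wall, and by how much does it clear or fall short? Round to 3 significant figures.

v_x = 31.2 cos 25.9° = 28.07 m/s; v_y0 = 31.2 sin 25.9° = 13.63 m/s.
Time to reach the wall: t = 27.6 / 28.07 = 0.9833 s.
Height at that point: y = 13.63×0.9833 − 4.905×0.9833² = 8.660 m.
That is 9.89 − 8.660 = 1.23 m below the top of the wall, so the tennis ball does not clear it.

No — it falls 1.23 m short of clearing the wall.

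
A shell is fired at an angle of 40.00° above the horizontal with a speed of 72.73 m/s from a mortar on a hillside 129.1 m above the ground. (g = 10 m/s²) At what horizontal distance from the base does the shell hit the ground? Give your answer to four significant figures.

645.2 m

Components: v_x = 72.73 cos 40.00° = 55.714 m/s, v_y = 72.73 sin 40.00° = 46.750 m/s.
Vertical: 0 = 129.1 + 46.750 t − ½(10) t² ⇒ 5.000 t² − 46.750 t − 129.1 = 0.
t = [46.750 + √(2185.6 + 2582.0)] / 10.00 = 11.580 s.
Horizontal: R = v_x · t = 55.714 × 11.580 = 645.2 m.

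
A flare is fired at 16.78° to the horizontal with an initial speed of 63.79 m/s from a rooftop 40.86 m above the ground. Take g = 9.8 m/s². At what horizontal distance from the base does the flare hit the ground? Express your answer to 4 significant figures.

Components: v_x = 63.79 cos 16.78° = 61.074 m/s, v_y = 63.79 sin 16.78° = 18.416 m/s.
Vertical: 0 = 40.86 + 18.416 t − ½(9.8) t² ⇒ 4.900 t² − 18.416 t − 40.86 = 0.
t = [18.416 + √(339.15 + 800.86)] / 9.800 = 5.3245 s.
Horizontal: R = v_x · t = 61.074 × 5.3245 = 325.2 m.

325.2 m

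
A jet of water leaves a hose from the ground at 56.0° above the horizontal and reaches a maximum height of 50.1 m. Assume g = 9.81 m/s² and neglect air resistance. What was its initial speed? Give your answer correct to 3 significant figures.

At maximum height v_y = 0, so (v₀ sin θ)² = 2 g H.
v₀ sin 56.0° = √(2 × 9.81 × 50.1) = 31.35 m/s.
v₀ = 31.35 / sin 56.0° = 31.35 / 0.8290 = 37.8 m/s.

37.8 m/s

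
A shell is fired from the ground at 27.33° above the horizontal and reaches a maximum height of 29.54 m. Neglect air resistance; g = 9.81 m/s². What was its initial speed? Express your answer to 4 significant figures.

52.44 m/s

At maximum height v_y = 0, so (v₀ sin θ)² = 2 g H.
v₀ sin 27.33° = √(2 × 9.81 × 29.54) = 24.074 m/s.
v₀ = 24.074 / sin 27.33° = 24.074 / 0.4591 = 52.44 m/s.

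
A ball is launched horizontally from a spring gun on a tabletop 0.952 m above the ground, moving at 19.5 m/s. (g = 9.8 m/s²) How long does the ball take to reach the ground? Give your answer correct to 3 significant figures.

0.441 s

The horizontal speed doesn't affect the fall. With v_y0 = 0, h = ½ g t².
t = √(2 × 0.952 / 9.8) = √0.1943 = 0.441 s.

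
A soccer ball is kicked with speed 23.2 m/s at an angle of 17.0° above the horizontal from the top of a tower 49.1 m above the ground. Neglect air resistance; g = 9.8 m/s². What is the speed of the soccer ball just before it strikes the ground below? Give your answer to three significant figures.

38.7 m/s

v_x = 23.2 cos 17.0° = 22.19 m/s is unchanged throughout.
For the vertical component, v_y² = v_y0² + 2 g h = (6.783)² + 2×9.8×49.1 = 1008, so |v_y| = 31.75 m/s.
Impact speed = √(v_x² + v_y²) = √(492.4 + 1008) = 38.7 m/s.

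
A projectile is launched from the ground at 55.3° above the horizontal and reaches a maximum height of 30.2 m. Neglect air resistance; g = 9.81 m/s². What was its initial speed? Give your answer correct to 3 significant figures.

29.6 m/s

At maximum height v_y = 0, so (v₀ sin θ)² = 2 g H.
v₀ sin 55.3° = √(2 × 9.81 × 30.2) = 24.34 m/s.
v₀ = 24.34 / sin 55.3° = 24.34 / 0.8221 = 29.6 m/s.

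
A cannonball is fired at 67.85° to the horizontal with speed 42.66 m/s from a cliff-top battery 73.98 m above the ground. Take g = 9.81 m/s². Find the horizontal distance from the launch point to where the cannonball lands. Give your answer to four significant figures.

Components: v_x = 42.66 cos 67.85° = 16.084 m/s, v_y = 42.66 sin 67.85° = 39.512 m/s.
Vertical: 0 = 73.98 + 39.512 t − ½(9.81) t² ⇒ 4.905 t² − 39.512 t − 73.98 = 0.
t = [39.512 + √(1561.2 + 1451.5)] / 9.810 = 9.6228 s.
Horizontal: R = v_x · t = 16.084 × 9.6228 = 154.8 m.

154.8 m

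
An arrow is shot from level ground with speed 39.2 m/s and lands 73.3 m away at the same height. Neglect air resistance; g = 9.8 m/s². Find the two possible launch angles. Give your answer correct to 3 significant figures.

13.9° and 76.1°

Level-ground range: R = v₀² sin(2θ)/g ⇒ sin 2θ = R g / v₀² = 73.3×9.8/39.2² = 0.4675.
2θ = arcsin(0.4675) = 27.87° or 180° − 27.87° = 152.13°.
So θ = 13.9° or θ = 76.1°.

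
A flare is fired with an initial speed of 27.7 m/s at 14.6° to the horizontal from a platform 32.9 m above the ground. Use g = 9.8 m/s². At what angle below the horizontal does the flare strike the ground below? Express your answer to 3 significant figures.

44.5°

v_x = 27.7 cos 14.6° = 26.81 m/s.
At impact |v_y| = √(v_y0² + 2 g h) = √(6.982² + 2×9.8×32.9) = 26.34 m/s.
Angle below horizontal = arctan(|v_y| / v_x) = arctan(26.34 / 26.81) = 44.5°.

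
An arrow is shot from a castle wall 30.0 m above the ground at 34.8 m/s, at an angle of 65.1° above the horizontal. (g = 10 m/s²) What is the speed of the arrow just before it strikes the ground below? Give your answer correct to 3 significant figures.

v_x = 34.8 cos 65.1° = 14.65 m/s is unchanged throughout.
For the vertical component, v_y² = v_y0² + 2 g h = (31.57)² + 2×10×30.0 = 1597, so |v_y| = 39.96 m/s.
Impact speed = √(v_x² + v_y²) = √(214.6 + 1597) = 42.6 m/s.

42.6 m/s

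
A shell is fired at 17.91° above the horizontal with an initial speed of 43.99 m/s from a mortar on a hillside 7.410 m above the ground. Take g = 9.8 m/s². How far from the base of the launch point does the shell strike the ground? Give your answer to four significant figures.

135.2 m

Components: v_x = 43.99 cos 17.91° = 41.858 m/s, v_y = 43.99 sin 17.91° = 13.528 m/s.
Vertical: 0 = 7.410 + 13.528 t − ½(9.8) t² ⇒ 4.900 t² − 13.528 t − 7.410 = 0.
t = [13.528 + √(183.01 + 145.24)] / 9.800 = 3.2292 s.
Horizontal: R = v_x · t = 41.858 × 3.2292 = 135.2 m.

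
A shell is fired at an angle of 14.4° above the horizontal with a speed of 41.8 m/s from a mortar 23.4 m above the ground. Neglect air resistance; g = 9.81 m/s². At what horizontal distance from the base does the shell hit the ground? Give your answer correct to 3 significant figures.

Components: v_x = 41.8 cos 14.4° = 40.49 m/s, v_y = 41.8 sin 14.4° = 10.40 m/s.
Vertical: 0 = 23.4 + 10.40 t − ½(9.81) t² ⇒ 4.905 t² − 10.40 t − 23.4 = 0.
t = [10.40 + √(108.2 + 459.1)] / 9.810 = 3.488 s.
Horizontal: R = v_x · t = 40.49 × 3.488 = 141 m.

141 m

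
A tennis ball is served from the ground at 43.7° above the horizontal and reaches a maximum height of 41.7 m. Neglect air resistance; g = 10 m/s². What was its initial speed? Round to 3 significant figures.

At maximum height v_y = 0, so (v₀ sin θ)² = 2 g H.
v₀ sin 43.7° = √(2 × 10 × 41.7) = 28.88 m/s.
v₀ = 28.88 / sin 43.7° = 28.88 / 0.6909 = 41.8 m/s.

41.8 m/s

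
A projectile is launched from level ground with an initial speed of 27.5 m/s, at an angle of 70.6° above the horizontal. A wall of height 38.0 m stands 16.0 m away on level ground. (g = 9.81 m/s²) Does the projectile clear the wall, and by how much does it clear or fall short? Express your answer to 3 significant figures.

v_x = 27.5 cos 70.6° = 9.134 m/s; v_y0 = 27.5 sin 70.6° = 25.94 m/s.
Time to reach the wall: t = 16.0 / 9.134 = 1.752 s.
Height at that point: y = 25.94×1.752 − 4.905×1.752² = 30.39 m.
That is 38.0 − 30.39 = 7.61 m below the top of the wall, so the projectile does not clear it.

No — it falls 7.61 m short of clearing the wall.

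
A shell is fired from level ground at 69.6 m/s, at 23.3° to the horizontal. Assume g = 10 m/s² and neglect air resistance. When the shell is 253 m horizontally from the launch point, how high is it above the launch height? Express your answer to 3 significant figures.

30.6 m

v_x = 69.6 cos 23.3° = 63.92 m/s, v_y0 = 69.6 sin 23.3° = 27.53 m/s.
Time to reach x = 253 m: t = x / v_x = 253 / 63.92 = 3.958 s.
y = v_y0 t − ½ g t² = 27.53×3.958 − 5.000×3.958² = 30.6 m.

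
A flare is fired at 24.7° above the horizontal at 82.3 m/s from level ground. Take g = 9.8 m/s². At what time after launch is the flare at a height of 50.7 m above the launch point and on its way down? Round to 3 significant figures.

4.91 s

v_y0 = 82.3 sin 24.7° = 34.39 m/s.
Set y = v_y0 t − ½ g t² = 50.7: 4.900 t² − 34.39 t + 50.7 = 0.
t = [34.39 ± √(1183 − 993.7)] / 9.8 = (34.39 ± 13.76) / 9.8, giving t = 2.11 s or t = 4.91 s.
On the way down corresponds to the larger root: t = 4.91 s.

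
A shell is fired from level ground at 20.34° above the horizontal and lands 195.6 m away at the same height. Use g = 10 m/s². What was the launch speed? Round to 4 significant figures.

54.78 m/s

On level ground, R = v₀² sin(2θ) / g, so v₀ = √(R g / sin 2θ).
sin(2 × 20.34°) = 0.6518.
v₀ = √(195.6 × 10 / 0.6518) = √3000.9 = 54.78 m/s.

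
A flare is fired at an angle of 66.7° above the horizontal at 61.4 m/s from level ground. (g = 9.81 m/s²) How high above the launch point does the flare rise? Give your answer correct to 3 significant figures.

162 m

Vertical component of launch velocity: v_y = 61.4 sin 66.7° = 56.39 m/s.
At the highest point the vertical velocity is zero, so v_y² = 2 g h_max.
h_max = (56.39)² / (2 × 9.81) = 3180 / 19.62 = 162 m.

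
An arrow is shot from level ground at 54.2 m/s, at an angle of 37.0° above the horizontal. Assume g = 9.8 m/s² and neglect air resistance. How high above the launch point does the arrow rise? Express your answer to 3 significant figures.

54.3 m

Vertical component of launch velocity: v_y = 54.2 sin 37.0° = 32.62 m/s.
At the highest point the vertical velocity is zero, so v_y² = 2 g h_max.
h_max = (32.62)² / (2 × 9.8) = 1064 / 19.60 = 54.3 m.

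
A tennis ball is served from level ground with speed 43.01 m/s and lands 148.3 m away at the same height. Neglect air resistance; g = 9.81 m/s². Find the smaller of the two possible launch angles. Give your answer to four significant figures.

25.93°

Level-ground range: R = v₀² sin(2θ)/g ⇒ sin 2θ = R g / v₀² = 148.3×9.81/43.01² = 0.7865.
2θ = arcsin(0.7865) = 51.860° or 180° − 51.860° = 128.140°.
So θ = 25.93° or θ = 64.07°.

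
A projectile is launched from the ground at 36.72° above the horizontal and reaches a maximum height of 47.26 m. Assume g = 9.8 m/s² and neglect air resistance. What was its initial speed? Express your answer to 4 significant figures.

At maximum height v_y = 0, so (v₀ sin θ)² = 2 g H.
v₀ sin 36.72° = √(2 × 9.8 × 47.26) = 30.435 m/s.
v₀ = 30.435 / sin 36.72° = 30.435 / 0.5979 = 50.90 m/s.

50.90 m/s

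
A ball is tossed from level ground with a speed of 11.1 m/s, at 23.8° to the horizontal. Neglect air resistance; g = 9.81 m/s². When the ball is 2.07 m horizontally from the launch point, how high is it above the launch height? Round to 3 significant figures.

0.709 m

v_x = 11.1 cos 23.8° = 10.16 m/s, v_y0 = 11.1 sin 23.8° = 4.479 m/s.
Time to reach x = 2.07 m: t = x / v_x = 2.07 / 10.16 = 0.2037 s.
y = v_y0 t − ½ g t² = 4.479×0.2037 − 4.905×0.2037² = 0.709 m.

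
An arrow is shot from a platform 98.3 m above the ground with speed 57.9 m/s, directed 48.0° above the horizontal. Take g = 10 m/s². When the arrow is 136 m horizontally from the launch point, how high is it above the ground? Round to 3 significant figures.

188 m

v_x = 57.9 cos 48.0° = 38.74 m/s, v_y0 = 57.9 sin 48.0° = 43.03 m/s.
Time to reach x = 136 m: t = x / v_x = 136 / 38.74 = 3.511 s.
y = 98.3 + v_y0 t − ½ g t² = 98.3 + 43.03×3.511 − 5.000×3.511² = 188 m.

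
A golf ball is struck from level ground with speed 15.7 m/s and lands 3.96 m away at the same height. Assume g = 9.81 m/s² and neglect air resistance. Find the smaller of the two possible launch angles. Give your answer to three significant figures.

4.53°

Level-ground range: R = v₀² sin(2θ)/g ⇒ sin 2θ = R g / v₀² = 3.96×9.81/15.7² = 0.1576.
2θ = arcsin(0.1576) = 9.068° or 180° − 9.068° = 170.932°.
So θ = 4.53° or θ = 85.5°.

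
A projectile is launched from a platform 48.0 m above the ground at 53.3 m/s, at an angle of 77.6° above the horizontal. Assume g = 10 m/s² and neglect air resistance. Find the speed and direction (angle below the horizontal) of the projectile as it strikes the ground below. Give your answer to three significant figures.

61.7 m/s at 79.3° below the horizontal

v_x = 53.3 cos 77.6° = 11.45 m/s (constant).
|v_y| at impact = √((52.06)² + 2×10×48.0) = 60.58 m/s.
Speed = √(11.45² + 60.58²) = 61.7 m/s; angle = arctan(60.58/11.45) = 79.3° below horizontal.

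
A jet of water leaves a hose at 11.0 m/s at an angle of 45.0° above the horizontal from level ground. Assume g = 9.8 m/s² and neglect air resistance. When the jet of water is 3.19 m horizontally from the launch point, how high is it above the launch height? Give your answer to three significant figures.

2.37 m

v_x = 11.0 cos 45.0° = 7.778 m/s, v_y0 = 11.0 sin 45.0° = 7.778 m/s.
Time to reach x = 3.19 m: t = x / v_x = 3.19 / 7.778 = 0.4101 s.
y = v_y0 t − ½ g t² = 7.778×0.4101 − 4.900×0.4101² = 2.37 m.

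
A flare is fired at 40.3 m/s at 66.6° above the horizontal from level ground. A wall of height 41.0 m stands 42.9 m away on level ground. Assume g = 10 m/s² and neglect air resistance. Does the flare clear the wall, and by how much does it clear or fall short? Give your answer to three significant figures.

v_x = 40.3 cos 66.6° = 16.01 m/s; v_y0 = 40.3 sin 66.6° = 36.99 m/s.
Time to reach the wall: t = 42.9 / 16.01 = 2.680 s.
Height at that point: y = 36.99×2.680 − 5.000×2.680² = 63.22 m.
That is 63.22 − 41.0 = 22.2 m above the top of the wall, so the flare clears it.

Yes — it clears the wall by 22.2 m.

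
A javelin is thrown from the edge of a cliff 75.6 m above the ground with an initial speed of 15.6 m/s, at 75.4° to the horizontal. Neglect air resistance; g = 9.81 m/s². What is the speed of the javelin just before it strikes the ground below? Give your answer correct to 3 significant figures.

v_x = 15.6 cos 75.4° = 3.932 m/s is unchanged throughout.
For the vertical component, v_y² = v_y0² + 2 g h = (15.10)² + 2×9.81×75.6 = 1711, so |v_y| = 41.36 m/s.
Impact speed = √(v_x² + v_y²) = √(15.46 + 1711) = 41.6 m/s.

41.6 m/s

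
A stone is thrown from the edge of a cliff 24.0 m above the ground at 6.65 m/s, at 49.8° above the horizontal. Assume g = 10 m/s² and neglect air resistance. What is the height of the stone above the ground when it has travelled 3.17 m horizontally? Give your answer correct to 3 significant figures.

25.0 m

v_x = 6.65 cos 49.8° = 4.292 m/s, v_y0 = 6.65 sin 49.8° = 5.079 m/s.
Time to reach x = 3.17 m: t = x / v_x = 3.17 / 4.292 = 0.7386 s.
y = 24.0 + v_y0 t − ½ g t² = 24.0 + 5.079×0.7386 − 5.000×0.7386² = 25.0 m.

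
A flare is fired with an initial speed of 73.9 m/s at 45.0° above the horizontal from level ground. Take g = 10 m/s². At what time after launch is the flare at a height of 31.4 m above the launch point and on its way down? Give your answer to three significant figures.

9.81 s

v_y0 = 73.9 sin 45.0° = 52.26 m/s.
Set y = v_y0 t − ½ g t² = 31.4: 5.000 t² − 52.26 t + 31.4 = 0.
t = [52.26 ± √(2731 − 628.0)] / 10 = (52.26 ± 45.86) / 10, giving t = 0.640 s or t = 9.81 s.
On the way down corresponds to the larger root: t = 9.81 s.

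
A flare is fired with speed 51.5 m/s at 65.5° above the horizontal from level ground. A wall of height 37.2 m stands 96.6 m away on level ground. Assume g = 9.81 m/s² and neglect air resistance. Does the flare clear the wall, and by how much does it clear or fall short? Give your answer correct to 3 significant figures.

v_x = 51.5 cos 65.5° = 21.36 m/s; v_y0 = 51.5 sin 65.5° = 46.86 m/s.
Time to reach the wall: t = 96.6 / 21.36 = 4.522 s.
Height at that point: y = 46.86×4.522 − 4.905×4.522² = 111.6 m.
That is 111.6 − 37.2 = 74.4 m above the top of the wall, so the flare clears it.

Yes — it clears the wall by 74.4 m.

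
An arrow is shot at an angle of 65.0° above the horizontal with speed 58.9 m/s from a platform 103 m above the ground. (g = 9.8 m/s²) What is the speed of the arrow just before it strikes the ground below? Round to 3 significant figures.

74.1 m/s

v_x = 58.9 cos 65.0° = 24.89 m/s is unchanged throughout.
For the vertical component, v_y² = v_y0² + 2 g h = (53.38)² + 2×9.8×103 = 4868, so |v_y| = 69.77 m/s.
Impact speed = √(v_x² + v_y²) = √(619.5 + 4868) = 74.1 m/s.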